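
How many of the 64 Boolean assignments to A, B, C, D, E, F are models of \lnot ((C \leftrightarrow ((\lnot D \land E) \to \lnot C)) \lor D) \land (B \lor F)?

18

Initial set: {(\lnot ((C \leftrightarrow ((\lnot D \land E) \to \lnot C)) \lor D) \land (B \lor F))}.
(\lnot ((C \leftrightarrow ((\lnot D \land E) \to \lnot C)) \lor D) \land (B \lor F)): α-rule — add \lnot ((C \leftrightarrow ((\lnot D \land E) \to \lnot C)) \lor D), (B \lor F).
\lnot ((C \leftrightarrow ((\lnot D \land E) \to \lnot C)) \lor D): α-rule — add \lnot (C \leftrightarrow ((\lnot D \land E) \to \lnot C)), \lnot D.
(B \lor F): β-rule — branch into B  //  F.
  branch 1 (add B):
    \lnot (C \leftrightarrow ((\lnot D \land E) \to \lnot C)): β-rule — branch into C, \lnot ((\lnot D \land E) \to \lnot C)  //  \lnot C, ((\lnot D \land E) \to \lnot C).
      branch 1.1 (add C, \lnot ((\lnot D \land E) \to \lnot C)):
        \lnot ((\lnot D \land E) \to \lnot C): α-rule — add (\lnot D \land E), \lnot \lnot C.
        (\lnot D \land E): α-rule — add \lnot D, E.
        ○ open, literals {B=1, C=1, D=0, E=1}.
      branch 1.2 (add \lnot C, ((\lnot D \land E) \to \lnot C)):
        ((\lnot D \land E) \to \lnot C): β-rule — branch into \lnot (\lnot D \land E)  //  \lnot C.
          branch 1.2.1 (add \lnot (\lnot D \land E)):
            \lnot (\lnot D \land E): β-rule — branch into \lnot \lnot D  //  \lnot E.
              branch 1.2.1.1 (add \lnot \lnot D):
                × closes — contains both D and \lnot D.
              branch 1.2.1.2 (add \lnot E):
                ○ open, literals {B=1, C=0, D=0, E=0}.
          branch 1.2.2 (add \lnot C):
            ○ open, literals {B=1, C=0, D=0}.
  branch 2 (add F):
    \lnot (C \leftrightarrow ((\lnot D \land E) \to \lnot C)): β-rule — branch into C, \lnot ((\lnot D \land E) \to \lnot C)  //  \lnot C, ((\lnot D \land E) \to \lnot C).
      branch 2.1 (add C, \lnot ((\lnot D \land E) \to \lnot C)):
        \lnot ((\lnot D \land E) \to \lnot C): α-rule — add (\lnot D \land E), \lnot \lnot C.
        (\lnot D \land E): α-rule — add \lnot D, E.
        ○ open, literals {C=1, D=0, E=1, F=1}.
      branch 2.2 (add \lnot C, ((\lnot D \land E) \to \lnot C)):
        ((\lnot D \land E) \to \lnot C): β-rule — branch into \lnot (\lnot D \land E)  //  \lnot C.
          branch 2.2.1 (add \lnot (\lnot D \land E)):
            \lnot (\lnot D \land E): β-rule — branch into \lnot \lnot D  //  \lnot E.
              branch 2.2.1.1 (add \lnot \lnot D):
                × closes — contains both D and \lnot D.
              branch 2.2.1.2 (add \lnot E):
                ○ open, literals {C=0, D=0, E=0, F=1}.
          branch 2.2.2 (add \lnot C):
            ○ open, literals {C=0, D=0, F=1}.
2 branches closed, 6 open.
Each open branch fixes some atoms; the unmentioned ones are free. Counting distinct full assignments: branch {B=1, C=1, D=0, E=1} (A, F) contributes 4 new; branch {B=1, C=0, D=0, E=0} (A, F) contributes 4 new; branch {B=1, C=0, D=0} (A, E, F) contributes 4 new; branch {C=1, D=0, E=1, F=1} (A, B) contributes 2 new; branch {C=0, D=0, E=0, F=1} (A, B) contributes 2 new; branch {C=0, D=0, F=1} (A, B, E) contributes 2 new. Total: 18.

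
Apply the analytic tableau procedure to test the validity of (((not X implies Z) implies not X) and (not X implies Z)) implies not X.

Assume the negation and expand:
Initial set: {not ((((not X implies Z) implies not X) and (not X implies Z)) implies not X)}.
not ((((not X implies Z) implies not X) and (not X implies Z)) implies not X): α-rule — add (((not X implies Z) implies not X) and (not X implies Z)), not not X.
(((not X implies Z) implies not X) and (not X implies Z)): α-rule — add ((not X implies Z) implies not X), (not X implies Z).
((not X implies Z) implies not X): β-rule — branch into not (not X implies Z)  //  not X.
  branch 1 (add not (not X implies Z)):
    not (not X implies Z): α-rule — add not X, not Z.
    × closes — contains both X and not X.
  branch 2 (add not X):
    × closes — contains both X and not X.
All 2 branches close.
Every branch closed, so the negation is unsatisfiable and the formula is valid.

Valid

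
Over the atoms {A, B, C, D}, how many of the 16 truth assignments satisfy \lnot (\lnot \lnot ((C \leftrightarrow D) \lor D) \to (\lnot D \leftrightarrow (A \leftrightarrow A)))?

8

Initial set: {T \lnot (\lnot \lnot ((C \leftrightarrow D) \lor D) \to (\lnot D \leftrightarrow (A \leftrightarrow A)))}.
T \lnot (\lnot \lnot ((C \leftrightarrow D) \lor D) \to (\lnot D \leftrightarrow (A \leftrightarrow A))): α-rule — add T \lnot \lnot ((C \leftrightarrow D) \lor D), F (\lnot D \leftrightarrow (A \leftrightarrow A)).
T \lnot \lnot ((C \leftrightarrow D) \lor D): drop double negation, giving T ((C \leftrightarrow D) \lor D).
F (\lnot D \leftrightarrow (A \leftrightarrow A)): β-rule — branch into T \lnot D, F (A \leftrightarrow A)  //  F \lnot D, T (A \leftrightarrow A).
  branch 1 (add T \lnot D, F (A \leftrightarrow A)):
    T ((C \leftrightarrow D) \lor D): β-rule — branch into T (C \leftrightarrow D)  //  T D.
      branch 1.1 (add T (C \leftrightarrow D)):
        F (A \leftrightarrow A): β-rule — branch into T A, F A  //  F A, T A.
          branch 1.1.1 (add T A, F A):
            × closes — contains both A and \lnot A.
          branch 1.1.2 (add F A, T A):
            × closes — contains both A and \lnot A.
      branch 1.2 (add T D):
        × closes — contains both D and \lnot D.
  branch 2 (add F \lnot D, T (A \leftrightarrow A)):
    T ((C \leftrightarrow D) \lor D): β-rule — branch into T (C \leftrightarrow D)  //  T D.
      branch 2.1 (add T (C \leftrightarrow D)):
        T (A \leftrightarrow A): β-rule — branch into T A, T A  //  F A, F A.
          branch 2.1.1 (add T A, T A):
            T (C \leftrightarrow D): β-rule — branch into T C, T D  //  F C, F D.
              branch 2.1.1.1 (add T C, T D):
                ○ open, literals {A=1, C=1, D=1}.
              branch 2.1.1.2 (add F C, F D):
                × closes — contains both D and \lnot D.
          branch 2.1.2 (add F A, F A):
            T (C \leftrightarrow D): β-rule — branch into T C, T D  //  F C, F D.
              branch 2.1.2.1 (add T C, T D):
                ○ open, literals {A=0, C=1, D=1}.
              branch 2.1.2.2 (add F C, F D):
                × closes — contains both D and \lnot D.
      branch 2.2 (add T D):
        T (A \leftrightarrow A): β-rule — branch into T A, T A  //  F A, F A.
          branch 2.2.1 (add T A, T A):
            ○ open, literals {A=1, D=1}.
          branch 2.2.2 (add F A, F A):
            ○ open, literals {A=0, D=1}.
5 branches closed, 4 open.
Each open branch fixes some atoms; the unmentioned ones are free. Counting distinct full assignments: branch {A=1, C=1, D=1} (B) contributes 2 new; branch {A=0, C=1, D=1} (B) contributes 2 new; branch {A=1, D=1} (B, C) contributes 2 new; branch {A=0, D=1} (B, C) contributes 2 new. Total: 8.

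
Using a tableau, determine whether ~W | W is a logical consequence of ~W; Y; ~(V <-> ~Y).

Yes

Initial set: {~W; Y; ~(V <-> ~Y); ~(~W | W)}.
~(~W | W): α-rule — add ~~W, ~W.
× closes — contains both W and ~W.
All 1 branch closes.
Every branch closed, so the premises entail the conclusion.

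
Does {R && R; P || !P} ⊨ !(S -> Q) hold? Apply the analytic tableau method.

Initial set: {(R && R); (P || !P); !!(S -> Q)}.
(R && R): α-rule — add R, R.
(P || !P): β-rule — branch into P  //  !P.
  branch 1 (add P):
    !!(S -> Q): β-rule — branch into !S  //  Q.
      branch 1.1 (add !S):
        ○ open, literals {P=1, R=1, S=0}.
      branch 1.2 (add Q):
        ○ open, literals {P=1, Q=1, R=1}.
  branch 2 (add !P):
    !!(S -> Q): β-rule — branch into !S  //  Q.
      branch 2.1 (add !S):
        ○ open, literals {P=0, R=1, S=0}.
      branch 2.2 (add Q):
        ○ open, literals {P=0, Q=1, R=1}.
0 branches closed, 4 open.
An open branch gives a countermodel: P=1, R=1, S=0 (unmentioned atoms arbitrary); the premises hold there but the conclusion fails.

No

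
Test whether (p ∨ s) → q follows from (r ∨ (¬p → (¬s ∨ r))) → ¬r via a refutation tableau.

Initial set: {((r ∨ (¬p → (¬s ∨ r))) → ¬r); ¬((p ∨ s) → q)}.
¬((p ∨ s) → q): α-rule — add (p ∨ s), ¬q.
((r ∨ (¬p → (¬s ∨ r))) → ¬r): β-rule — branch into ¬(r ∨ (¬p → (¬s ∨ r)))  //  ¬r.
  branch 1 (add ¬(r ∨ (¬p → (¬s ∨ r)))):
    ¬(r ∨ (¬p → (¬s ∨ r))): α-rule — add ¬r, ¬(¬p → (¬s ∨ r)).
    ¬(¬p → (¬s ∨ r)): α-rule — add ¬p, ¬(¬s ∨ r).
    ¬(¬s ∨ r): α-rule — add ¬¬s, ¬r.
    (p ∨ s): β-rule — branch into p  //  s.
      branch 1.1 (add p):
        × closes — contains both p and ¬p.
      branch 1.2 (add s):
        ○ open, literals {p=F, q=F, r=F, s=T}.
  branch 2 (add ¬r):
    (p ∨ s): β-rule — branch into p  //  s.
      branch 2.1 (add p):
        ○ open, literals {p=T, q=F, r=F}.
      branch 2.2 (add s):
        ○ open, literals {q=F, r=F, s=T}.
1 branch closed, 3 open.
An open branch gives a countermodel: p=F, q=F, r=F, s=T (unmentioned atoms arbitrary); the premises hold there but the conclusion fails.

No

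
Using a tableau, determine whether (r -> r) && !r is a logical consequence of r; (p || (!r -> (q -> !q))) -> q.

Initial set: {r; ((p || (!r -> (q -> !q))) -> q); !((r -> r) && !r)}.
((p || (!r -> (q -> !q))) -> q): β-rule — branch into !(p || (!r -> (q -> !q)))  //  q.
  branch 1 (add !(p || (!r -> (q -> !q)))):
    !(p || (!r -> (q -> !q))): α-rule — add !p, !(!r -> (q -> !q)).
    !(!r -> (q -> !q)): α-rule — add !r, !(q -> !q).
    × closes — contains both r and !r.
  branch 2 (add q):
    !((r -> r) && !r): β-rule — branch into !(r -> r)  //  !!r.
      branch 2.1 (add !(r -> r)):
        !(r -> r): α-rule — add r, !r.
        × closes — contains both r and !r.
      branch 2.2 (add !!r):
        ○ open, literals {q=T, r=T}.
2 branches closed, 1 open.
An open branch gives a countermodel: q=T, r=T (unmentioned atoms arbitrary); the premises hold there but the conclusion fails.

No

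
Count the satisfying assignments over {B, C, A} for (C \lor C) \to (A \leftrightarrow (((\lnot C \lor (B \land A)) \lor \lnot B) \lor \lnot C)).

Initial set: {((C \lor C) \to (A \leftrightarrow (((\lnot C \lor (B \land A)) \lor \lnot B) \lor \lnot C)))}.
((C \lor C) \to (A \leftrightarrow (((\lnot C \lor (B \land A)) \lor \lnot B) \lor \lnot C))): β-rule — branch into \lnot (C \lor C)  //  (A \leftrightarrow (((\lnot C \lor (B \land A)) \lor \lnot B) \lor \lnot C)).
  branch 1 (add \lnot (C \lor C)):
    \lnot (C \lor C): α-rule — add \lnot C, \lnot C.
    ○ open, literals {C=0}.
  branch 2 (add (A \leftrightarrow (((\lnot C \lor (B \land A)) \lor \lnot B) \lor \lnot C))):
    (A \leftrightarrow (((\lnot C \lor (B \land A)) \lor \lnot B) \lor \lnot C)): β-rule — branch into A, (((\lnot C \lor (B \land A)) \lor \lnot B) \lor \lnot C)  //  \lnot A, \lnot (((\lnot C \lor (B \land A)) \lor \lnot B) \lor \lnot C).
      branch 2.1 (add A, (((\lnot C \lor (B \land A)) \lor \lnot B) \lor \lnot C)):
        (((\lnot C \lor (B \land A)) \lor \lnot B) \lor \lnot C): β-rule — branch into ((\lnot C \lor (B \land A)) \lor \lnot B)  //  \lnot C.
          branch 2.1.1 (add ((\lnot C \lor (B \land A)) \lor \lnot B)):
            ((\lnot C \lor (B \land A)) \lor \lnot B): β-rule — branch into (\lnot C \lor (B \land A))  //  \lnot B.
              branch 2.1.1.1 (add (\lnot C \lor (B \land A))):
                (\lnot C \lor (B \land A)): β-rule — branch into \lnot C  //  (B \land A).
                  branch 2.1.1.1.1 (add \lnot C):
                    ○ open, literals {A=1, C=0}.
                  branch 2.1.1.1.2 (add (B \land A)):
                    (B \land A): α-rule — add B, A.
                    ○ open, literals {A=1, B=1}.
              branch 2.1.1.2 (add \lnot B):
                ○ open, literals {A=1, B=0}.
          branch 2.1.2 (add \lnot C):
            ○ open, literals {A=1, C=0}.
      branch 2.2 (add \lnot A, \lnot (((\lnot C \lor (B \land A)) \lor \lnot B) \lor \lnot C)):
        \lnot (((\lnot C \lor (B \land A)) \lor \lnot B) \lor \lnot C): α-rule — add \lnot ((\lnot C \lor (B \land A)) \lor \lnot B), \lnot \lnot C.
        \lnot ((\lnot C \lor (B \land A)) \lor \lnot B): α-rule — add \lnot (\lnot C \lor (B \land A)), \lnot \lnot B.
        \lnot (\lnot C \lor (B \land A)): α-rule — add \lnot \lnot C, \lnot (B \land A).
        \lnot (B \land A): β-rule — branch into \lnot B  //  \lnot A.
          branch 2.2.1 (add \lnot B):
            × closes — contains both B and \lnot B.
          branch 2.2.2 (add \lnot A):
            ○ open, literals {A=0, B=1, C=1}.
1 branch closed, 6 open.
Each open branch fixes some atoms; the unmentioned ones are free. Counting distinct full assignments: branch {C=0} (B, A) contributes 4 new; branch {A=1, C=0} (B) contributes 0 new; branch {A=1, B=1} (C) contributes 1 new; branch {A=1, B=0} (C) contributes 1 new; branch {A=1, C=0} (B) contributes 0 new; branch {A=0, B=1, C=1} (none free) contributes 1 new. Total: 7.

7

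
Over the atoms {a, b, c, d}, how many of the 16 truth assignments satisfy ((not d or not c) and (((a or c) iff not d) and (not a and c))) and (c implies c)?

Initial set: {(((not d or not c) and (((a or c) iff not d) and (not a and c))) and (c implies c))}.
(((not d or not c) and (((a or c) iff not d) and (not a and c))) and (c implies c)): α-rule — add ((not d or not c) and (((a or c) iff not d) and (not a and c))), (c implies c).
((not d or not c) and (((a or c) iff not d) and (not a and c))): α-rule — add (not d or not c), (((a or c) iff not d) and (not a and c)).
(((a or c) iff not d) and (not a and c)): α-rule — add ((a or c) iff not d), (not a and c).
(not a and c): α-rule — add not a, c.
(c implies c): β-rule — branch into not c  //  c.
  branch 1 (add not c):
    × closes — contains both c and not c.
  branch 2 (add c):
    (not d or not c): β-rule — branch into not d  //  not c.
      branch 2.1 (add not d):
        ((a or c) iff not d): β-rule — branch into (a or c), not d  //  not (a or c), not not d.
          branch 2.1.1 (add (a or c), not d):
            (a or c): β-rule — branch into a  //  c.
              branch 2.1.1.1 (add a):
                × closes — contains both a and not a.
              branch 2.1.1.2 (add c):
                ○ open, literals {a=0, c=1, d=0}.
          branch 2.1.2 (add not (a or c), not not d):
            × closes — contains both d and not d.
      branch 2.2 (add not c):
        × closes — contains both c and not c.
4 branches closed, 1 open.
Each open branch fixes some atoms; the unmentioned ones are free. Counting distinct full assignments: branch {a=0, c=1, d=0} (b) contributes 2 new. Total: 2.

2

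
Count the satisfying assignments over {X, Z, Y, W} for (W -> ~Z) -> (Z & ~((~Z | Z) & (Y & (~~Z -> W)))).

Initial set: {((W -> ~Z) -> (Z & ~((~Z | Z) & (Y & (~~Z -> W)))))}.
((W -> ~Z) -> (Z & ~((~Z | Z) & (Y & (~~Z -> W))))): β-rule — branch into ~(W -> ~Z)  //  (Z & ~((~Z | Z) & (Y & (~~Z -> W)))).
  branch 1 (add ~(W -> ~Z)):
    ~(W -> ~Z): α-rule — add W, ~~Z.
    ○ open, literals {W=T, Z=T}.
  branch 2 (add (Z & ~((~Z | Z) & (Y & (~~Z -> W))))):
    (Z & ~((~Z | Z) & (Y & (~~Z -> W)))): α-rule — add Z, ~((~Z | Z) & (Y & (~~Z -> W))).
    ~((~Z | Z) & (Y & (~~Z -> W))): β-rule — branch into ~(~Z | Z)  //  ~(Y & (~~Z -> W)).
      branch 2.1 (add ~(~Z | Z)):
        ~(~Z | Z): α-rule — add ~~Z, ~Z.
        × closes — contains both Z and ~Z.
      branch 2.2 (add ~(Y & (~~Z -> W))):
        ~(Y & (~~Z -> W)): β-rule — branch into ~Y  //  ~(~~Z -> W).
          branch 2.2.1 (add ~Y):
            ○ open, literals {Y=F, Z=T}.
          branch 2.2.2 (add ~(~~Z -> W)):
            ~(~~Z -> W): α-rule — add ~~Z, ~W.
            ~~Z: drop double negation, giving Z.
            ○ open, literals {W=F, Z=T}.
1 branch closed, 3 open.
Each open branch fixes some atoms; the unmentioned ones are free. Counting distinct full assignments: branch {W=T, Z=T} (X, Y) contributes 4 new; branch {Y=F, Z=T} (X, W) contributes 2 new; branch {W=F, Z=T} (X, Y) contributes 2 new. Total: 8.

8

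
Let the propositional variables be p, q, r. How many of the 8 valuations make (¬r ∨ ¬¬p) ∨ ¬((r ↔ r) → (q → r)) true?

Initial set: {((¬r ∨ ¬¬p) ∨ ¬((r ↔ r) → (q → r)))}.
((¬r ∨ ¬¬p) ∨ ¬((r ↔ r) → (q → r))): β-rule — branch into (¬r ∨ ¬¬p)  //  ¬((r ↔ r) → (q → r)).
  branch 1 (add (¬r ∨ ¬¬p)):
    (¬r ∨ ¬¬p): β-rule — branch into ¬r  //  ¬¬p.
      branch 1.1 (add ¬r):
        ○ open, literals {r=0}.
      branch 1.2 (add ¬¬p):
        ¬¬p: drop double negation, giving p.
        ○ open, literals {p=1}.
  branch 2 (add ¬((r ↔ r) → (q → r))):
    ¬((r ↔ r) → (q → r)): α-rule — add (r ↔ r), ¬(q → r).
    ¬(q → r): α-rule — add q, ¬r.
    (r ↔ r): β-rule — branch into r, r  //  ¬r, ¬r.
      branch 2.1 (add r, r):
        × closes — contains both r and ¬r.
      branch 2.2 (add ¬r, ¬r):
        ○ open, literals {q=1, r=0}.
1 branch closed, 3 open.
Each open branch fixes some atoms; the unmentioned ones are free. Counting distinct full assignments: branch {r=0} (p, q) contributes 4 new; branch {p=1} (q, r) contributes 2 new; branch {q=1, r=0} (p) contributes 0 new. Total: 6.

6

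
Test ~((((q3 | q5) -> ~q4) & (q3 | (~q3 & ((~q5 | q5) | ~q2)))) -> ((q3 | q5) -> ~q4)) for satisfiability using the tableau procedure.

Unsatisfiable

Initial set: {~((((q3 | q5) -> ~q4) & (q3 | (~q3 & ((~q5 | q5) | ~q2)))) -> ((q3 | q5) -> ~q4))}.
~((((q3 | q5) -> ~q4) & (q3 | (~q3 & ((~q5 | q5) | ~q2)))) -> ((q3 | q5) -> ~q4)): α-rule — add (((q3 | q5) -> ~q4) & (q3 | (~q3 & ((~q5 | q5) | ~q2)))), ~((q3 | q5) -> ~q4).
(((q3 | q5) -> ~q4) & (q3 | (~q3 & ((~q5 | q5) | ~q2)))): α-rule — add ((q3 | q5) -> ~q4), (q3 | (~q3 & ((~q5 | q5) | ~q2))).
~((q3 | q5) -> ~q4): α-rule — add (q3 | q5), ~~q4.
((q3 | q5) -> ~q4): β-rule — branch into ~(q3 | q5)  //  ~q4.
  branch 1 (add ~(q3 | q5)):
    ~(q3 | q5): α-rule — add ~q3, ~q5.
    (q3 | (~q3 & ((~q5 | q5) | ~q2))): β-rule — branch into q3  //  (~q3 & ((~q5 | q5) | ~q2)).
      branch 1.1 (add q3):
        × closes — contains both q3 and ~q3.
      branch 1.2 (add (~q3 & ((~q5 | q5) | ~q2))):
        (~q3 & ((~q5 | q5) | ~q2)): α-rule — add ~q3, ((~q5 | q5) | ~q2).
        (q3 | q5): β-rule — branch into q3  //  q5.
          branch 1.2.1 (add q3):
            × closes — contains both q3 and ~q3.
          branch 1.2.2 (add q5):
            × closes — contains both q5 and ~q5.
  branch 2 (add ~q4):
    × closes — contains both q4 and ~q4.
All 4 branches close.
Every branch closed; the formula is unsatisfiable.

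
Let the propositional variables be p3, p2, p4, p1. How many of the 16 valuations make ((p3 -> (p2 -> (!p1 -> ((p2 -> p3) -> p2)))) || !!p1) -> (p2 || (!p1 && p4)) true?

Initial set: {(((p3 -> (p2 -> (!p1 -> ((p2 -> p3) -> p2)))) || !!p1) -> (p2 || (!p1 && p4)))}.
(((p3 -> (p2 -> (!p1 -> ((p2 -> p3) -> p2)))) || !!p1) -> (p2 || (!p1 && p4))): β-rule — branch into !((p3 -> (p2 -> (!p1 -> ((p2 -> p3) -> p2)))) || !!p1)  //  (p2 || (!p1 && p4)).
  branch 1 (add !((p3 -> (p2 -> (!p1 -> ((p2 -> p3) -> p2)))) || !!p1)):
    !((p3 -> (p2 -> (!p1 -> ((p2 -> p3) -> p2)))) || !!p1): α-rule — add !(p3 -> (p2 -> (!p1 -> ((p2 -> p3) -> p2)))), !!!p1.
    !(p3 -> (p2 -> (!p1 -> ((p2 -> p3) -> p2)))): α-rule — add p3, !(p2 -> (!p1 -> ((p2 -> p3) -> p2))).
    !!!p1: drop double negation, giving !p1.
    !(p2 -> (!p1 -> ((p2 -> p3) -> p2))): α-rule — add p2, !(!p1 -> ((p2 -> p3) -> p2)).
    !(!p1 -> ((p2 -> p3) -> p2)): α-rule — add !p1, !((p2 -> p3) -> p2).
    !((p2 -> p3) -> p2): α-rule — add (p2 -> p3), !p2.
    × closes — contains both p2 and !p2.
  branch 2 (add (p2 || (!p1 && p4))):
    (p2 || (!p1 && p4)): β-rule — branch into p2  //  (!p1 && p4).
      branch 2.1 (add p2):
        ○ open, literals {p2=1}.
      branch 2.2 (add (!p1 && p4)):
        (!p1 && p4): α-rule — add !p1, p4.
        ○ open, literals {p1=0, p4=1}.
1 branch closed, 2 open.
Each open branch fixes some atoms; the unmentioned ones are free. Counting distinct full assignments: branch {p2=1} (p3, p4, p1) contributes 8 new; branch {p1=0, p4=1} (p3, p2) contributes 2 new. Total: 10.

10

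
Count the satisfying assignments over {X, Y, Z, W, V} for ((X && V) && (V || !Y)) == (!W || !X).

8

Initial set: {(((X && V) && (V || !Y)) == (!W || !X))}.
(((X && V) && (V || !Y)) == (!W || !X)): β-rule — branch into ((X && V) && (V || !Y)), (!W || !X)  //  !((X && V) && (V || !Y)), !(!W || !X).
  branch 1 (add ((X && V) && (V || !Y)), (!W || !X)):
    ((X && V) && (V || !Y)): α-rule — add (X && V), (V || !Y).
    (X && V): α-rule — add X, V.
    (!W || !X): β-rule — branch into !W  //  !X.
      branch 1.1 (add !W):
        (V || !Y): β-rule — branch into V  //  !Y.
          branch 1.1.1 (add V):
            ○ open, literals {V=T, W=F, X=T}.
          branch 1.1.2 (add !Y):
            ○ open, literals {V=T, W=F, X=T, Y=F}.
      branch 1.2 (add !X):
        × closes — contains both X and !X.
  branch 2 (add !((X && V) && (V || !Y)), !(!W || !X)):
    !(!W || !X): α-rule — add !!W, !!X.
    !((X && V) && (V || !Y)): β-rule — branch into !(X && V)  //  !(V || !Y).
      branch 2.1 (add !(X && V)):
        !(X && V): β-rule — branch into !X  //  !V.
          branch 2.1.1 (add !X):
            × closes — contains both X and !X.
          branch 2.1.2 (add !V):
            ○ open, literals {V=F, W=T, X=T}.
      branch 2.2 (add !(V || !Y)):
        !(V || !Y): α-rule — add !V, !!Y.
        ○ open, literals {V=F, W=T, X=T, Y=T}.
2 branches closed, 4 open.
Each open branch fixes some atoms; the unmentioned ones are free. Counting distinct full assignments: branch {V=T, W=F, X=T} (Y, Z) contributes 4 new; branch {V=T, W=F, X=T, Y=F} (Z) contributes 0 new; branch {V=F, W=T, X=T} (Y, Z) contributes 4 new; branch {V=F, W=T, X=T, Y=T} (Z) contributes 0 new. Total: 8.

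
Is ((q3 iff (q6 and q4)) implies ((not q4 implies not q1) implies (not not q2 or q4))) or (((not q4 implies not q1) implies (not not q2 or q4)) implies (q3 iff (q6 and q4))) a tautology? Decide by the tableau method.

Assume the negation and expand:
Initial set: {F (((q3 iff (q6 and q4)) implies ((not q4 implies not q1) implies (not not q2 or q4))) or (((not q4 implies not q1) implies (not not q2 or q4)) implies (q3 iff (q6 and q4))))}.
F (((q3 iff (q6 and q4)) implies ((not q4 implies not q1) implies (not not q2 or q4))) or (((not q4 implies not q1) implies (not not q2 or q4)) implies (q3 iff (q6 and q4)))): α-rule — add F ((q3 iff (q6 and q4)) implies ((not q4 implies not q1) implies (not not q2 or q4))), F (((not q4 implies not q1) implies (not not q2 or q4)) implies (q3 iff (q6 and q4))).
F ((q3 iff (q6 and q4)) implies ((not q4 implies not q1) implies (not not q2 or q4))): α-rule — add T (q3 iff (q6 and q4)), F ((not q4 implies not q1) implies (not not q2 or q4)).
F (((not q4 implies not q1) implies (not not q2 or q4)) implies (q3 iff (q6 and q4))): α-rule — add T ((not q4 implies not q1) implies (not not q2 or q4)), F (q3 iff (q6 and q4)).
F ((not q4 implies not q1) implies (not not q2 or q4)): α-rule — add T (not q4 implies not q1), F (not not q2 or q4).
F (not not q2 or q4): α-rule — add F not not q2, F q4.
F not not q2: drop double negation, giving F q2.
T (q3 iff (q6 and q4)): β-rule — branch into T q3, T (q6 and q4)  //  F q3, F (q6 and q4).
  branch 1 (add T q3, T (q6 and q4)):
    T (q6 and q4): α-rule — add T q6, T q4.
    × closes — contains both q4 and not q4.
  branch 2 (add F q3, F (q6 and q4)):
    T ((not q4 implies not q1) implies (not not q2 or q4)): β-rule — branch into F (not q4 implies not q1)  //  T (not not q2 or q4).
      branch 2.1 (add F (not q4 implies not q1)):
        F (not q4 implies not q1): α-rule — add T not q4, F not q1.
        F (q3 iff (q6 and q4)): β-rule — branch into T q3, F (q6 and q4)  //  F q3, T (q6 and q4).
          branch 2.1.1 (add T q3, F (q6 and q4)):
            × closes — contains both q3 and not q3.
          branch 2.1.2 (add F q3, T (q6 and q4)):
            T (q6 and q4): α-rule — add T q6, T q4.
            × closes — contains both q4 and not q4.
      branch 2.2 (add T (not not q2 or q4)):
        F (q3 iff (q6 and q4)): β-rule — branch into T q3, F (q6 and q4)  //  F q3, T (q6 and q4).
          branch 2.2.1 (add T q3, F (q6 and q4)):
            × closes — contains both q3 and not q3.
          branch 2.2.2 (add F q3, T (q6 and q4)):
            T (q6 and q4): α-rule — add T q6, T q4.
            × closes — contains both q4 and not q4.
All 5 branches close.
Every branch closed, so the negation is unsatisfiable and the formula is valid.

Valid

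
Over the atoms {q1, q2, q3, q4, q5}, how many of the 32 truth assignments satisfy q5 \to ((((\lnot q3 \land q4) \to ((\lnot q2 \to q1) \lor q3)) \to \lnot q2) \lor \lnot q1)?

Initial set: {(q5 \to ((((\lnot q3 \land q4) \to ((\lnot q2 \to q1) \lor q3)) \to \lnot q2) \lor \lnot q1))}.
(q5 \to ((((\lnot q3 \land q4) \to ((\lnot q2 \to q1) \lor q3)) \to \lnot q2) \lor \lnot q1)): β-rule — branch into \lnot q5  //  ((((\lnot q3 \land q4) \to ((\lnot q2 \to q1) \lor q3)) \to \lnot q2) \lor \lnot q1).
  branch 1 (add \lnot q5):
    ○ open, literals {q5=F}.
  branch 2 (add ((((\lnot q3 \land q4) \to ((\lnot q2 \to q1) \lor q3)) \to \lnot q2) \lor \lnot q1)):
    ((((\lnot q3 \land q4) \to ((\lnot q2 \to q1) \lor q3)) \to \lnot q2) \lor \lnot q1): β-rule — branch into (((\lnot q3 \land q4) \to ((\lnot q2 \to q1) \lor q3)) \to \lnot q2)  //  \lnot q1.
      branch 2.1 (add (((\lnot q3 \land q4) \to ((\lnot q2 \to q1) \lor q3)) \to \lnot q2)):
        (((\lnot q3 \land q4) \to ((\lnot q2 \to q1) \lor q3)) \to \lnot q2): β-rule — branch into \lnot ((\lnot q3 \land q4) \to ((\lnot q2 \to q1) \lor q3))  //  \lnot q2.
          branch 2.1.1 (add \lnot ((\lnot q3 \land q4) \to ((\lnot q2 \to q1) \lor q3))):
            \lnot ((\lnot q3 \land q4) \to ((\lnot q2 \to q1) \lor q3)): α-rule — add (\lnot q3 \land q4), \lnot ((\lnot q2 \to q1) \lor q3).
            (\lnot q3 \land q4): α-rule — add \lnot q3, q4.
            \lnot ((\lnot q2 \to q1) \lor q3): α-rule — add \lnot (\lnot q2 \to q1), \lnot q3.
            \lnot (\lnot q2 \to q1): α-rule — add \lnot q2, \lnot q1.
            ○ open, literals {q1=F, q2=F, q3=F, q4=T}.
          branch 2.1.2 (add \lnot q2):
            ○ open, literals {q2=F}.
      branch 2.2 (add \lnot q1):
        ○ open, literals {q1=F}.
0 branches closed, 4 open.
Each open branch fixes some atoms; the unmentioned ones are free. Counting distinct full assignments: branch {q5=F} (q1, q2, q3, q4) contributes 16 new; branch {q1=F, q2=F, q3=F, q4=T} (q5) contributes 1 new; branch {q2=F} (q1, q3, q4, q5) contributes 7 new; branch {q1=F} (q2, q3, q4, q5) contributes 4 new. Total: 28.

28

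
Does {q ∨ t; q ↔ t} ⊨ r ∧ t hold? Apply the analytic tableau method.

Initial set: {(q ∨ t); (q ↔ t); ¬(r ∧ t)}.
(q ∨ t): β-rule — branch into q  //  t.
  branch 1 (add q):
    (q ↔ t): β-rule — branch into q, t  //  ¬q, ¬t.
      branch 1.1 (add q, t):
        ¬(r ∧ t): β-rule — branch into ¬r  //  ¬t.
          branch 1.1.1 (add ¬r):
            ○ open, literals {q=T, r=F, t=T}.
          branch 1.1.2 (add ¬t):
            × closes — contains both t and ¬t.
      branch 1.2 (add ¬q, ¬t):
        × closes — contains both q and ¬q.
  branch 2 (add t):
    (q ↔ t): β-rule — branch into q, t  //  ¬q, ¬t.
      branch 2.1 (add q, t):
        ¬(r ∧ t): β-rule — branch into ¬r  //  ¬t.
          branch 2.1.1 (add ¬r):
            ○ open, literals {q=T, r=F, t=T}.
          branch 2.1.2 (add ¬t):
            × closes — contains both t and ¬t.
      branch 2.2 (add ¬q, ¬t):
        × closes — contains both t and ¬t.
4 branches closed, 2 open.
An open branch gives a countermodel: q=T, r=F, t=T (unmentioned atoms arbitrary); the premises hold there but the conclusion fails.

No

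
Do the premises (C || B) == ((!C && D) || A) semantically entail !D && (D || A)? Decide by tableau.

No

Initial set: {((C || B) == ((!C && D) || A)); !(!D && (D || A))}.
((C || B) == ((!C && D) || A)): β-rule — branch into (C || B), ((!C && D) || A)  //  !(C || B), !((!C && D) || A).
  branch 1 (add (C || B), ((!C && D) || A)):
    !(!D && (D || A)): β-rule — branch into !!D  //  !(D || A).
      branch 1.1 (add !!D):
        (C || B): β-rule — branch into C  //  B.
          branch 1.1.1 (add C):
            ((!C && D) || A): β-rule — branch into (!C && D)  //  A.
              branch 1.1.1.1 (add (!C && D)):
                (!C && D): α-rule — add !C, D.
                × closes — contains both C and !C.
              branch 1.1.1.2 (add A):
                ○ open, literals {A=true, C=true, D=true}.
          branch 1.1.2 (add B):
            ((!C && D) || A): β-rule — branch into (!C && D)  //  A.
              branch 1.1.2.1 (add (!C && D)):
                (!C && D): α-rule — add !C, D.
                ○ open, literals {B=true, C=false, D=true}.
              branch 1.1.2.2 (add A):
                ○ open, literals {A=true, B=true, D=true}.
      branch 1.2 (add !(D || A)):
        !(D || A): α-rule — add !D, !A.
        (C || B): β-rule — branch into C  //  B.
          branch 1.2.1 (add C):
            ((!C && D) || A): β-rule — branch into (!C && D)  //  A.
              branch 1.2.1.1 (add (!C && D)):
                (!C && D): α-rule — add !C, D.
                × closes — contains both C and !C.
              branch 1.2.1.2 (add A):
                × closes — contains both A and !A.
          branch 1.2.2 (add B):
            ((!C && D) || A): β-rule — branch into (!C && D)  //  A.
              branch 1.2.2.1 (add (!C && D)):
                (!C && D): α-rule — add !C, D.
                × closes — contains both D and !D.
              branch 1.2.2.2 (add A):
                × closes — contains both A and !A.
  branch 2 (add !(C || B), !((!C && D) || A)):
    !(C || B): α-rule — add !C, !B.
    !((!C && D) || A): α-rule — add !(!C && D), !A.
    !(!D && (D || A)): β-rule — branch into !!D  //  !(D || A).
      branch 2.1 (add !!D):
        !(!C && D): β-rule — branch into !!C  //  !D.
          branch 2.1.1 (add !!C):
            × closes — contains both C and !C.
          branch 2.1.2 (add !D):
            × closes — contains both D and !D.
      branch 2.2 (add !(D || A)):
        !(D || A): α-rule — add !D, !A.
        !(!C && D): β-rule — branch into !!C  //  !D.
          branch 2.2.1 (add !!C):
            × closes — contains both C and !C.
          branch 2.2.2 (add !D):
            ○ open, literals {A=false, B=false, C=false, D=false}.
8 branches closed, 4 open.
An open branch gives a countermodel: A=true, C=true, D=true (unmentioned atoms arbitrary); the premises hold there but the conclusion fails.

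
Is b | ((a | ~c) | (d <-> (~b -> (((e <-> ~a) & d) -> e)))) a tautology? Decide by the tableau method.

Not valid

Assume the negation and expand:
Initial set: {~(b | ((a | ~c) | (d <-> (~b -> (((e <-> ~a) & d) -> e)))))}.
~(b | ((a | ~c) | (d <-> (~b -> (((e <-> ~a) & d) -> e))))): α-rule — add ~b, ~((a | ~c) | (d <-> (~b -> (((e <-> ~a) & d) -> e)))).
~((a | ~c) | (d <-> (~b -> (((e <-> ~a) & d) -> e)))): α-rule — add ~(a | ~c), ~(d <-> (~b -> (((e <-> ~a) & d) -> e))).
~(a | ~c): α-rule — add ~a, ~~c.
~(d <-> (~b -> (((e <-> ~a) & d) -> e))): β-rule — branch into d, ~(~b -> (((e <-> ~a) & d) -> e))  //  ~d, (~b -> (((e <-> ~a) & d) -> e)).
  branch 1 (add d, ~(~b -> (((e <-> ~a) & d) -> e))):
    ~(~b -> (((e <-> ~a) & d) -> e)): α-rule — add ~b, ~(((e <-> ~a) & d) -> e).
    ~(((e <-> ~a) & d) -> e): α-rule — add ((e <-> ~a) & d), ~e.
    ((e <-> ~a) & d): α-rule — add (e <-> ~a), d.
    (e <-> ~a): β-rule — branch into e, ~a  //  ~e, ~~a.
      branch 1.1 (add e, ~a):
        × closes — contains both e and ~e.
      branch 1.2 (add ~e, ~~a):
        × closes — contains both a and ~a.
  branch 2 (add ~d, (~b -> (((e <-> ~a) & d) -> e))):
    (~b -> (((e <-> ~a) & d) -> e)): β-rule — branch into ~~b  //  (((e <-> ~a) & d) -> e).
      branch 2.1 (add ~~b):
        × closes — contains both b and ~b.
      branch 2.2 (add (((e <-> ~a) & d) -> e)):
        (((e <-> ~a) & d) -> e): β-rule — branch into ~((e <-> ~a) & d)  //  e.
          branch 2.2.1 (add ~((e <-> ~a) & d)):
            ~((e <-> ~a) & d): β-rule — branch into ~(e <-> ~a)  //  ~d.
              branch 2.2.1.1 (add ~(e <-> ~a)):
                ~(e <-> ~a): β-rule — branch into e, ~~a  //  ~e, ~a.
                  branch 2.2.1.1.1 (add e, ~~a):
                    × closes — contains both a and ~a.
                  branch 2.2.1.1.2 (add ~e, ~a):
                    ○ open, literals {a=0, b=0, c=1, d=0, e=0}.
              branch 2.2.1.2 (add ~d):
                ○ open, literals {a=0, b=0, c=1, d=0}.
          branch 2.2.2 (add e):
            ○ open, literals {a=0, b=0, c=1, d=0, e=1}.
4 branches closed, 3 open.
An open branch gives a countermodel: a=0, b=0, c=1, d=0, e=0 (unmentioned atoms arbitrary); under it the original formula is false.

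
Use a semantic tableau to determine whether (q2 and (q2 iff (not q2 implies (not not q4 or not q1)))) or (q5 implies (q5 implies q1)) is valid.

Assume the negation and expand:
Initial set: {not ((q2 and (q2 iff (not q2 implies (not not q4 or not q1)))) or (q5 implies (q5 implies q1)))}.
not ((q2 and (q2 iff (not q2 implies (not not q4 or not q1)))) or (q5 implies (q5 implies q1))): α-rule — add not (q2 and (q2 iff (not q2 implies (not not q4 or not q1)))), not (q5 implies (q5 implies q1)).
not (q5 implies (q5 implies q1)): α-rule — add q5, not (q5 implies q1).
not (q5 implies q1): α-rule — add q5, not q1.
not (q2 and (q2 iff (not q2 implies (not not q4 or not q1)))): β-rule — branch into not q2  //  not (q2 iff (not q2 implies (not not q4 or not q1))).
  branch 1 (add not q2):
    ○ open, literals {q1=false, q2=false, q5=true}.
  branch 2 (add not (q2 iff (not q2 implies (not not q4 or not q1)))):
    not (q2 iff (not q2 implies (not not q4 or not q1))): β-rule — branch into q2, not (not q2 implies (not not q4 or not q1))  //  not q2, (not q2 implies (not not q4 or not q1)).
      branch 2.1 (add q2, not (not q2 implies (not not q4 or not q1))):
        not (not q2 implies (not not q4 or not q1)): α-rule — add not q2, not (not not q4 or not q1).
        × closes — contains both q2 and not q2.
      branch 2.2 (add not q2, (not q2 implies (not not q4 or not q1))):
        (not q2 implies (not not q4 or not q1)): β-rule — branch into not not q2  //  (not not q4 or not q1).
          branch 2.2.1 (add not not q2):
            × closes — contains both q2 and not q2.
          branch 2.2.2 (add (not not q4 or not q1)):
            (not not q4 or not q1): β-rule — branch into not not q4  //  not q1.
              branch 2.2.2.1 (add not not q4):
                not not q4: drop double negation, giving q4.
                ○ open, literals {q1=false, q2=false, q4=true, q5=true}.
              branch 2.2.2.2 (add not q1):
                ○ open, literals {q1=false, q2=false, q5=true}.
2 branches closed, 3 open.
An open branch gives a countermodel: q1=false, q2=false, q5=true (unmentioned atoms arbitrary); under it the original formula is false.

Not valid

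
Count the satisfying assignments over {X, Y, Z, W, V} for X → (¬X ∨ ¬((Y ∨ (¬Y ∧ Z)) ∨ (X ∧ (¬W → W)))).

18

Initial set: {(X → (¬X ∨ ¬((Y ∨ (¬Y ∧ Z)) ∨ (X ∧ (¬W → W)))))}.
(X → (¬X ∨ ¬((Y ∨ (¬Y ∧ Z)) ∨ (X ∧ (¬W → W))))): β-rule — branch into ¬X  //  (¬X ∨ ¬((Y ∨ (¬Y ∧ Z)) ∨ (X ∧ (¬W → W)))).
  branch 1 (add ¬X):
    ○ open, literals {X=F}.
  branch 2 (add (¬X ∨ ¬((Y ∨ (¬Y ∧ Z)) ∨ (X ∧ (¬W → W))))):
    (¬X ∨ ¬((Y ∨ (¬Y ∧ Z)) ∨ (X ∧ (¬W → W)))): β-rule — branch into ¬X  //  ¬((Y ∨ (¬Y ∧ Z)) ∨ (X ∧ (¬W → W))).
      branch 2.1 (add ¬X):
        ○ open, literals {X=F}.
      branch 2.2 (add ¬((Y ∨ (¬Y ∧ Z)) ∨ (X ∧ (¬W → W)))):
        ¬((Y ∨ (¬Y ∧ Z)) ∨ (X ∧ (¬W → W))): α-rule — add ¬(Y ∨ (¬Y ∧ Z)), ¬(X ∧ (¬W → W)).
        ¬(Y ∨ (¬Y ∧ Z)): α-rule — add ¬Y, ¬(¬Y ∧ Z).
        ¬(X ∧ (¬W → W)): β-rule — branch into ¬X  //  ¬(¬W → W).
          branch 2.2.1 (add ¬X):
            ¬(¬Y ∧ Z): β-rule — branch into ¬¬Y  //  ¬Z.
              branch 2.2.1.1 (add ¬¬Y):
                × closes — contains both Y and ¬Y.
              branch 2.2.1.2 (add ¬Z):
                ○ open, literals {X=F, Y=F, Z=F}.
          branch 2.2.2 (add ¬(¬W → W)):
            ¬(¬W → W): α-rule — add ¬W, ¬W.
            ¬(¬Y ∧ Z): β-rule — branch into ¬¬Y  //  ¬Z.
              branch 2.2.2.1 (add ¬¬Y):
                × closes — contains both Y and ¬Y.
              branch 2.2.2.2 (add ¬Z):
                ○ open, literals {W=F, Y=F, Z=F}.
2 branches closed, 4 open.
Each open branch fixes some atoms; the unmentioned ones are free. Counting distinct full assignments: branch {X=F} (Y, Z, W, V) contributes 16 new; branch {X=F} (Y, Z, W, V) contributes 0 new; branch {X=F, Y=F, Z=F} (W, V) contributes 0 new; branch {W=F, Y=F, Z=F} (X, V) contributes 2 new. Total: 18.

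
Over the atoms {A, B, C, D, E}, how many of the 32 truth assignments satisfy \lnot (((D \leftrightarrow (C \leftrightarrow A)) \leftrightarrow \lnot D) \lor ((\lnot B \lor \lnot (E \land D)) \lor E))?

Initial set: {\lnot (((D \leftrightarrow (C \leftrightarrow A)) \leftrightarrow \lnot D) \lor ((\lnot B \lor \lnot (E \land D)) \lor E))}.
\lnot (((D \leftrightarrow (C \leftrightarrow A)) \leftrightarrow \lnot D) \lor ((\lnot B \lor \lnot (E \land D)) \lor E)): α-rule — add \lnot ((D \leftrightarrow (C \leftrightarrow A)) \leftrightarrow \lnot D), \lnot ((\lnot B \lor \lnot (E \land D)) \lor E).
\lnot ((\lnot B \lor \lnot (E \land D)) \lor E): α-rule — add \lnot (\lnot B \lor \lnot (E \land D)), \lnot E.
\lnot (\lnot B \lor \lnot (E \land D)): α-rule — add \lnot \lnot B, \lnot \lnot (E \land D).
\lnot \lnot (E \land D): α-rule — add E, D.
× closes — contains both E and \lnot E.
All 1 branch closes.
No open branches: the formula has 0 satisfying assignments.

0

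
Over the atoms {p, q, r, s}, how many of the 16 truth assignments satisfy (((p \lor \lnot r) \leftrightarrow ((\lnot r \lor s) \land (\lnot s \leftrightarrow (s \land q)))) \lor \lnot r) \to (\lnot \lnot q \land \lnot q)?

4

Initial set: {((((p \lor \lnot r) \leftrightarrow ((\lnot r \lor s) \land (\lnot s \leftrightarrow (s \land q)))) \lor \lnot r) \to (\lnot \lnot q \land \lnot q))}.
((((p \lor \lnot r) \leftrightarrow ((\lnot r \lor s) \land (\lnot s \leftrightarrow (s \land q)))) \lor \lnot r) \to (\lnot \lnot q \land \lnot q)): β-rule — branch into \lnot (((p \lor \lnot r) \leftrightarrow ((\lnot r \lor s) \land (\lnot s \leftrightarrow (s \land q)))) \lor \lnot r)  //  (\lnot \lnot q \land \lnot q).
  branch 1 (add \lnot (((p \lor \lnot r) \leftrightarrow ((\lnot r \lor s) \land (\lnot s \leftrightarrow (s \land q)))) \lor \lnot r)):
    \lnot (((p \lor \lnot r) \leftrightarrow ((\lnot r \lor s) \land (\lnot s \leftrightarrow (s \land q)))) \lor \lnot r): α-rule — add \lnot ((p \lor \lnot r) \leftrightarrow ((\lnot r \lor s) \land (\lnot s \leftrightarrow (s \land q)))), \lnot \lnot r.
    \lnot ((p \lor \lnot r) \leftrightarrow ((\lnot r \lor s) \land (\lnot s \leftrightarrow (s \land q)))): β-rule — branch into (p \lor \lnot r), \lnot ((\lnot r \lor s) \land (\lnot s \leftrightarrow (s \land q)))  //  \lnot (p \lor \lnot r), ((\lnot r \lor s) \land (\lnot s \leftrightarrow (s \land q))).
      branch 1.1 (add (p \lor \lnot r), \lnot ((\lnot r \lor s) \land (\lnot s \leftrightarrow (s \land q)))):
        (p \lor \lnot r): β-rule — branch into p  //  \lnot r.
          branch 1.1.1 (add p):
            \lnot ((\lnot r \lor s) \land (\lnot s \leftrightarrow (s \land q))): β-rule — branch into \lnot (\lnot r \lor s)  //  \lnot (\lnot s \leftrightarrow (s \land q)).
              branch 1.1.1.1 (add \lnot (\lnot r \lor s)):
                \lnot (\lnot r \lor s): α-rule — add \lnot \lnot r, \lnot s.
                ○ open, literals {p=1, r=1, s=0}.
              branch 1.1.1.2 (add \lnot (\lnot s \leftrightarrow (s \land q))):
                \lnot (\lnot s \leftrightarrow (s \land q)): β-rule — branch into \lnot s, \lnot (s \land q)  //  \lnot \lnot s, (s \land q).
                  branch 1.1.1.2.1 (add \lnot s, \lnot (s \land q)):
                    \lnot (s \land q): β-rule — branch into \lnot s  //  \lnot q.
                      branch 1.1.1.2.1.1 (add \lnot s):
                        ○ open, literals {p=1, r=1, s=0}.
                      branch 1.1.1.2.1.2 (add \lnot q):
                        ○ open, literals {p=1, q=0, r=1, s=0}.
                  branch 1.1.1.2.2 (add \lnot \lnot s, (s \land q)):
                    (s \land q): α-rule — add s, q.
                    ○ open, literals {p=1, q=1, r=1, s=1}.
          branch 1.1.2 (add \lnot r):
            × closes — contains both r and \lnot r.
      branch 1.2 (add \lnot (p \lor \lnot r), ((\lnot r \lor s) \land (\lnot s \leftrightarrow (s \land q)))):
        \lnot (p \lor \lnot r): α-rule — add \lnot p, \lnot \lnot r.
        ((\lnot r \lor s) \land (\lnot s \leftrightarrow (s \land q))): α-rule — add (\lnot r \lor s), (\lnot s \leftrightarrow (s \land q)).
        (\lnot r \lor s): β-rule — branch into \lnot r  //  s.
          branch 1.2.1 (add \lnot r):
            × closes — contains both r and \lnot r.
          branch 1.2.2 (add s):
            (\lnot s \leftrightarrow (s \land q)): β-rule — branch into \lnot s, (s \land q)  //  \lnot \lnot s, \lnot (s \land q).
              branch 1.2.2.1 (add \lnot s, (s \land q)):
                × closes — contains both s and \lnot s.
              branch 1.2.2.2 (add \lnot \lnot s, \lnot (s \land q)):
                \lnot (s \land q): β-rule — branch into \lnot s  //  \lnot q.
                  branch 1.2.2.2.1 (add \lnot s):
                    × closes — contains both s and \lnot s.
                  branch 1.2.2.2.2 (add \lnot q):
                    ○ open, literals {p=0, q=0, r=1, s=1}.
  branch 2 (add (\lnot \lnot q \land \lnot q)):
    (\lnot \lnot q \land \lnot q): α-rule — add \lnot \lnot q, \lnot q.
    \lnot \lnot q: drop double negation, giving q.
    × closes — contains both q and \lnot q.
5 branches closed, 5 open.
Each open branch fixes some atoms; the unmentioned ones are free. Counting distinct full assignments: branch {p=1, r=1, s=0} (q) contributes 2 new; branch {p=1, r=1, s=0} (q) contributes 0 new; branch {p=1, q=0, r=1, s=0} (none free) contributes 0 new; branch {p=1, q=1, r=1, s=1} (none free) contributes 1 new; branch {p=0, q=0, r=1, s=1} (none free) contributes 1 new. Total: 4.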